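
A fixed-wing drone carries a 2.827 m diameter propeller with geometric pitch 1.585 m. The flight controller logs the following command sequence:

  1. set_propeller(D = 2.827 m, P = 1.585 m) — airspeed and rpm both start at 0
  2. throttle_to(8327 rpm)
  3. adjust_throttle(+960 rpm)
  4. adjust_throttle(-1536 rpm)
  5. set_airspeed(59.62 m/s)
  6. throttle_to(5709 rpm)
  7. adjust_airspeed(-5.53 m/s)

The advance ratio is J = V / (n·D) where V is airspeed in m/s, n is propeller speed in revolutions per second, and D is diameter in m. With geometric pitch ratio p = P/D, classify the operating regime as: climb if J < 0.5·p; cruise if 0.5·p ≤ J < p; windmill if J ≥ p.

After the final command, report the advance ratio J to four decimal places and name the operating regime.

J = 0.2011, regime = climb

set_propeller: D = 2.827 m, P = 1.585 m (p = P/D = 0.560665); state ← (V=0, rpm=0)
throttle_to(8327): rpm ← 8327
adjust_throttle(+960): rpm ← 8327 +960 = 9287
adjust_throttle(-1536): rpm ← 9287 -1536 = 7751
set_airspeed(59.62): V ← 59.62 m/s
throttle_to(5709): rpm ← 5709
adjust_airspeed(-5.53): V ← 59.62 -5.53 = 54.09 m/s
final state: V = 54.09 m/s, rpm = 5709 → n = rpm/60 = 95.150000 rev/s
J = V / (n·D) = 54.09 / (95.150000 × 2.827) = 0.201086
regime bands: climb J<0.2803 | cruise [0.2803, 0.5607) | windmill J≥0.5607
J = 0.2011 → climb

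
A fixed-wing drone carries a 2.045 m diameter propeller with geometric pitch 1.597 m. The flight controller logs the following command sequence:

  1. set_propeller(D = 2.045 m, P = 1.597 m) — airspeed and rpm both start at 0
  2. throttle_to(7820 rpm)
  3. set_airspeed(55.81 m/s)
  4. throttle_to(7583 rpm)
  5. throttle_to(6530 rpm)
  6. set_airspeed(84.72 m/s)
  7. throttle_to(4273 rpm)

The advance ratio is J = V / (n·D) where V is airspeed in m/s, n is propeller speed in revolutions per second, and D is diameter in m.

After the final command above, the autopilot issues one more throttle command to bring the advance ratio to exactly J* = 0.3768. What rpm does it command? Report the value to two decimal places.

rpm = 6596.80

set_propeller: D = 2.045 m, P = 1.597 m (p = P/D = 0.780929); state ← (V=0, rpm=0)
throttle_to(7820): rpm ← 7820
set_airspeed(55.81): V ← 55.81 m/s
throttle_to(7583): rpm ← 7583
throttle_to(6530): rpm ← 6530
set_airspeed(84.72): V ← 84.72 m/s
throttle_to(4273): rpm ← 4273
final state: V = 84.72 m/s, rpm = 4273 → n = rpm/60 = 71.216667 rev/s
target J* = 0.3768; solve J* = V/(n·D) for n: n = V/(J*·D) = 84.72/(0.3768 × 2.045) = 109.946584 rev/s
rpm = 60·n = 6596.795042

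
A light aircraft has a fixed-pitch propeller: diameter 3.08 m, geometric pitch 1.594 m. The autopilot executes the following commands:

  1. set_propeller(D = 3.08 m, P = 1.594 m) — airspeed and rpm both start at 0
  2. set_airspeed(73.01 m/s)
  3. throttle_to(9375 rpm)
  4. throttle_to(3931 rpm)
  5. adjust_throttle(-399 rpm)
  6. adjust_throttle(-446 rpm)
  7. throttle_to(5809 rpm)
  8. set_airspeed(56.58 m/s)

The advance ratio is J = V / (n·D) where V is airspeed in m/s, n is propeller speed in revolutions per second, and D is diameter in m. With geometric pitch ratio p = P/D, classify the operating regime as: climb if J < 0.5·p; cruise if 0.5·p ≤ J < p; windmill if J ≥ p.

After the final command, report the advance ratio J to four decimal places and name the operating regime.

set_propeller: D = 3.08 m, P = 1.594 m (p = P/D = 0.517532); state ← (V=0, rpm=0)
set_airspeed(73.01): V ← 73.01 m/s
throttle_to(9375): rpm ← 9375
throttle_to(3931): rpm ← 3931
adjust_throttle(-399): rpm ← 3931 -399 = 3532
adjust_throttle(-446): rpm ← 3532 -446 = 3086
throttle_to(5809): rpm ← 5809
set_airspeed(56.58): V ← 56.58 m/s
final state: V = 56.58 m/s, rpm = 5809 → n = rpm/60 = 96.816667 rev/s
J = V / (n·D) = 56.58 / (96.816667 × 3.08) = 0.189741
regime bands: climb J<0.2588 | cruise [0.2588, 0.5175) | windmill J≥0.5175
J = 0.1897 → climb

J = 0.1897, regime = climb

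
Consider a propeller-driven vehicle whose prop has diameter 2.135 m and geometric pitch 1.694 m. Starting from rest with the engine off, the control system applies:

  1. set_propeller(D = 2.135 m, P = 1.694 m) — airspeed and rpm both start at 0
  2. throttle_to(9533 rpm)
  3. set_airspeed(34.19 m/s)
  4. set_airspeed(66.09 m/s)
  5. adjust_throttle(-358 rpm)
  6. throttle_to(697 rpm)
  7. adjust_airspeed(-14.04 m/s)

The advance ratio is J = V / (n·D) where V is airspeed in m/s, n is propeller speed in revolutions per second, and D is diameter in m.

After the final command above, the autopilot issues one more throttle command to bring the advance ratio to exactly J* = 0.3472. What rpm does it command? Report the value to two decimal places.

rpm = 4213.03

set_propeller: D = 2.135 m, P = 1.694 m (p = P/D = 0.793443); state ← (V=0, rpm=0)
throttle_to(9533): rpm ← 9533
set_airspeed(34.19): V ← 34.19 m/s
set_airspeed(66.09): V ← 66.09 m/s
adjust_throttle(-358): rpm ← 9533 -358 = 9175
throttle_to(697): rpm ← 697
adjust_airspeed(-14.04): V ← 66.09 -14.04 = 52.05 m/s
final state: V = 52.05 m/s, rpm = 697 → n = rpm/60 = 11.616667 rev/s
target J* = 0.3472; solve J* = V/(n·D) for n: n = V/(J*·D) = 52.05/(0.3472 × 2.135) = 70.217140 rev/s
rpm = 60·n = 4213.028416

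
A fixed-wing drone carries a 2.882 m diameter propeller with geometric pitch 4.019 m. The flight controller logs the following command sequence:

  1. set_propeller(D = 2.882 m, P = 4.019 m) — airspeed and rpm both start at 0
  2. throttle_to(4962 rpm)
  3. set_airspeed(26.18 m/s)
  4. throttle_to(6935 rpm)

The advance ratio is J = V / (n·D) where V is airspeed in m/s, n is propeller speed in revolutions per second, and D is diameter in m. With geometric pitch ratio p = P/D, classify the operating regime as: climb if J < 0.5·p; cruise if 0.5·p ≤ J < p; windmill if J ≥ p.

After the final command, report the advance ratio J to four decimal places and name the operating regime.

set_propeller: D = 2.882 m, P = 4.019 m (p = P/D = 1.394518); state ← (V=0, rpm=0)
throttle_to(4962): rpm ← 4962
set_airspeed(26.18): V ← 26.18 m/s
throttle_to(6935): rpm ← 6935
final state: V = 26.18 m/s, rpm = 6935 → n = rpm/60 = 115.583333 rev/s
J = V / (n·D) = 26.18 / (115.583333 × 2.882) = 0.078592
regime bands: climb J<0.6973 | cruise [0.6973, 1.3945) | windmill J≥1.3945
J = 0.0786 → climb

J = 0.0786, regime = climb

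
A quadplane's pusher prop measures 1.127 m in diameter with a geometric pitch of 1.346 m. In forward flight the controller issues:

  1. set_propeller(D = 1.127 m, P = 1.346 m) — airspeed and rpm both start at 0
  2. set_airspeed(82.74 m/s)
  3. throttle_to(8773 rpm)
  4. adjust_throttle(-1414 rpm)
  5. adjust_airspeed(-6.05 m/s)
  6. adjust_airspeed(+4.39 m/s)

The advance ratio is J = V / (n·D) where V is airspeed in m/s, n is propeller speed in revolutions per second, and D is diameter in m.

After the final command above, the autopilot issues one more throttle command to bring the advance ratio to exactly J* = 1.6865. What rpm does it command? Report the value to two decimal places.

rpm = 2559.50

set_propeller: D = 1.127 m, P = 1.346 m (p = P/D = 1.194321); state ← (V=0, rpm=0)
set_airspeed(82.74): V ← 82.74 m/s
throttle_to(8773): rpm ← 8773
adjust_throttle(-1414): rpm ← 8773 -1414 = 7359
adjust_airspeed(-6.05): V ← 82.74 -6.05 = 76.69 m/s
adjust_airspeed(+4.39): V ← 76.69 +4.39 = 81.08 m/s
final state: V = 81.08 m/s, rpm = 7359 → n = rpm/60 = 122.650000 rev/s
target J* = 1.6865; solve J* = V/(n·D) for n: n = V/(J*·D) = 81.08/(1.6865 × 1.127) = 42.658294 rev/s
rpm = 60·n = 2559.497613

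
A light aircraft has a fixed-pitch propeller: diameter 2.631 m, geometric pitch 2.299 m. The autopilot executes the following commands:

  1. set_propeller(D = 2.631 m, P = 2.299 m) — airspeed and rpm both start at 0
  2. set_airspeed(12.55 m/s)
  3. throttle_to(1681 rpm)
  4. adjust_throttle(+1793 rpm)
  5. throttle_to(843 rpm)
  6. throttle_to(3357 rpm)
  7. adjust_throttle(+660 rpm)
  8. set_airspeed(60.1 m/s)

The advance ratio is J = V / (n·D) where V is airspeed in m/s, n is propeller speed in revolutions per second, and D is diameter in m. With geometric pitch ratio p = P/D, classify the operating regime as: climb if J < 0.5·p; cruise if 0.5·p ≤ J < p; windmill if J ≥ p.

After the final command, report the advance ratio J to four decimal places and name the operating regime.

J = 0.3412, regime = climb

set_propeller: D = 2.631 m, P = 2.299 m (p = P/D = 0.873812); state ← (V=0, rpm=0)
set_airspeed(12.55): V ← 12.55 m/s
throttle_to(1681): rpm ← 1681
adjust_throttle(+1793): rpm ← 1681 +1793 = 3474
throttle_to(843): rpm ← 843
throttle_to(3357): rpm ← 3357
adjust_throttle(+660): rpm ← 3357 +660 = 4017
set_airspeed(60.1): V ← 60.1 m/s
final state: V = 60.1 m/s, rpm = 4017 → n = rpm/60 = 66.950000 rev/s
J = V / (n·D) = 60.1 / (66.950000 × 2.631) = 0.341195
regime bands: climb J<0.4369 | cruise [0.4369, 0.8738) | windmill J≥0.8738
J = 0.3412 → climb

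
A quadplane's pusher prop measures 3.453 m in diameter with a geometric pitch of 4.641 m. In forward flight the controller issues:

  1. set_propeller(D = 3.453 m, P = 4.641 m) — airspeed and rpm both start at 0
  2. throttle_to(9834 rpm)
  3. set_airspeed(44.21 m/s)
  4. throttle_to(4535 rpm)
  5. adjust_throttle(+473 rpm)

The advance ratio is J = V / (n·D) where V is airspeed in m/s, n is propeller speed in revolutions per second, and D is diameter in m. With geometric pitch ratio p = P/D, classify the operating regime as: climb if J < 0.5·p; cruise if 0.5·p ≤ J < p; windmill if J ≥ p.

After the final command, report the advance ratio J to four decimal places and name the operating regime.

set_propeller: D = 3.453 m, P = 4.641 m (p = P/D = 1.344049); state ← (V=0, rpm=0)
throttle_to(9834): rpm ← 9834
set_airspeed(44.21): V ← 44.21 m/s
throttle_to(4535): rpm ← 4535
adjust_throttle(+473): rpm ← 4535 +473 = 5008
final state: V = 44.21 m/s, rpm = 5008 → n = rpm/60 = 83.466667 rev/s
J = V / (n·D) = 44.21 / (83.466667 × 3.453) = 0.153395
regime bands: climb J<0.6720 | cruise [0.6720, 1.3440) | windmill J≥1.3440
J = 0.1534 → climb

J = 0.1534, regime = climb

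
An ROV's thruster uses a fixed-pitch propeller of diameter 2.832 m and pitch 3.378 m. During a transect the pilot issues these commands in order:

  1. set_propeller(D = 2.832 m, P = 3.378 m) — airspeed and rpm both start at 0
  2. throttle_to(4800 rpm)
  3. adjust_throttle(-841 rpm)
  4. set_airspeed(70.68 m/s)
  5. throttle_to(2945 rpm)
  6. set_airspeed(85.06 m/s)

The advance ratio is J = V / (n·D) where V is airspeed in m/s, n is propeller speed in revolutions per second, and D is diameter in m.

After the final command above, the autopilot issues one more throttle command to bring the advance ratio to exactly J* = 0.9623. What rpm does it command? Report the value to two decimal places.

set_propeller: D = 2.832 m, P = 3.378 m (p = P/D = 1.192797); state ← (V=0, rpm=0)
throttle_to(4800): rpm ← 4800
adjust_throttle(-841): rpm ← 4800 -841 = 3959
set_airspeed(70.68): V ← 70.68 m/s
throttle_to(2945): rpm ← 2945
set_airspeed(85.06): V ← 85.06 m/s
final state: V = 85.06 m/s, rpm = 2945 → n = rpm/60 = 49.083333 rev/s
target J* = 0.9623; solve J* = V/(n·D) for n: n = V/(J*·D) = 85.06/(0.9623 × 2.832) = 31.212003 rev/s
rpm = 60·n = 1872.720195

rpm = 1872.72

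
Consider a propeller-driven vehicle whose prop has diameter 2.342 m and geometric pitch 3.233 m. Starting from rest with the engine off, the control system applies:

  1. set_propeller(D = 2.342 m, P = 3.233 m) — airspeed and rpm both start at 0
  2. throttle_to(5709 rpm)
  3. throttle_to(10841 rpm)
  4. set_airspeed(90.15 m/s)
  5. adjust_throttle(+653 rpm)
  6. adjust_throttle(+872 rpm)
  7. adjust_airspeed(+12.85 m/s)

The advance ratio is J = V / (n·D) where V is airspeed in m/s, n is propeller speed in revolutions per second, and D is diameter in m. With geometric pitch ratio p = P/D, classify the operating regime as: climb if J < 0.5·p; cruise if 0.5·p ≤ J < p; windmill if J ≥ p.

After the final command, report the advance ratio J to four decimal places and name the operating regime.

set_propeller: D = 2.342 m, P = 3.233 m (p = P/D = 1.380444); state ← (V=0, rpm=0)
throttle_to(5709): rpm ← 5709
throttle_to(10841): rpm ← 10841
set_airspeed(90.15): V ← 90.15 m/s
adjust_throttle(+653): rpm ← 10841 +653 = 11494
adjust_throttle(+872): rpm ← 11494 +872 = 12366
adjust_airspeed(+12.85): V ← 90.15 +12.85 = 103 m/s
final state: V = 103 m/s, rpm = 12366 → n = rpm/60 = 206.100000 rev/s
J = V / (n·D) = 103 / (206.100000 × 2.342) = 0.213389
regime bands: climb J<0.6902 | cruise [0.6902, 1.3804) | windmill J≥1.3804
J = 0.2134 → climb

J = 0.2134, regime = climb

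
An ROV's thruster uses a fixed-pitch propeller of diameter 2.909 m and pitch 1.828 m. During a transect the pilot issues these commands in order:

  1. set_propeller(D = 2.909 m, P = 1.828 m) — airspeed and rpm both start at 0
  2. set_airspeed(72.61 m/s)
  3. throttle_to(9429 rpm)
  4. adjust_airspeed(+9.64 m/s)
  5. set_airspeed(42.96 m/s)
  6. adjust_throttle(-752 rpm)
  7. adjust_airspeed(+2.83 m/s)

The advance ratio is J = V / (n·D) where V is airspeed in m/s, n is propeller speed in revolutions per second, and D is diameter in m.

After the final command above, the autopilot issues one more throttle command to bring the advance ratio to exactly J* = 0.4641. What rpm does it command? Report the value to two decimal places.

set_propeller: D = 2.909 m, P = 1.828 m (p = P/D = 0.628395); state ← (V=0, rpm=0)
set_airspeed(72.61): V ← 72.61 m/s
throttle_to(9429): rpm ← 9429
adjust_airspeed(+9.64): V ← 72.61 +9.64 = 82.25 m/s
set_airspeed(42.96): V ← 42.96 m/s
adjust_throttle(-752): rpm ← 9429 -752 = 8677
adjust_airspeed(+2.83): V ← 42.96 +2.83 = 45.79 m/s
final state: V = 45.79 m/s, rpm = 8677 → n = rpm/60 = 144.616667 rev/s
target J* = 0.4641; solve J* = V/(n·D) for n: n = V/(J*·D) = 45.79/(0.4641 × 2.909) = 33.916838 rev/s
rpm = 60·n = 2035.010265

rpm = 2035.01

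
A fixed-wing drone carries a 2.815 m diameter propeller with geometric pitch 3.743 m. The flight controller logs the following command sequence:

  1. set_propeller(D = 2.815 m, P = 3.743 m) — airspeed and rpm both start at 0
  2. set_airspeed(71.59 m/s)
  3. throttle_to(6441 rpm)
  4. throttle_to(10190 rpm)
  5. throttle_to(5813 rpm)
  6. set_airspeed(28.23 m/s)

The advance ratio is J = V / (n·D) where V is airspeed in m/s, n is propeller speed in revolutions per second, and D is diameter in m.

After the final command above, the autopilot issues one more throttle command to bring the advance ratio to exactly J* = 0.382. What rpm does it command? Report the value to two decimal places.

set_propeller: D = 2.815 m, P = 3.743 m (p = P/D = 1.329663); state ← (V=0, rpm=0)
set_airspeed(71.59): V ← 71.59 m/s
throttle_to(6441): rpm ← 6441
throttle_to(10190): rpm ← 10190
throttle_to(5813): rpm ← 5813
set_airspeed(28.23): V ← 28.23 m/s
final state: V = 28.23 m/s, rpm = 5813 → n = rpm/60 = 96.883333 rev/s
target J* = 0.382; solve J* = V/(n·D) for n: n = V/(J*·D) = 28.23/(0.382 × 2.815) = 26.252406 rev/s
rpm = 60·n = 1575.144374

rpm = 1575.14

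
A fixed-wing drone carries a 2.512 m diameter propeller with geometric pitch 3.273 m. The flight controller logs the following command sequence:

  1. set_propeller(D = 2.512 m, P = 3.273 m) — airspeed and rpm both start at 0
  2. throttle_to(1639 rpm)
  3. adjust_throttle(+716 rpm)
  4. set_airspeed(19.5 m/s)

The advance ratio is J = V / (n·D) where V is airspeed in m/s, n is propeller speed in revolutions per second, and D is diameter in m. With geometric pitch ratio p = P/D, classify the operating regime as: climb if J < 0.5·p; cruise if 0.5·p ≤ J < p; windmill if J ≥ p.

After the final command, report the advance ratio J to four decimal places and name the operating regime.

set_propeller: D = 2.512 m, P = 3.273 m (p = P/D = 1.302946); state ← (V=0, rpm=0)
throttle_to(1639): rpm ← 1639
adjust_throttle(+716): rpm ← 1639 +716 = 2355
set_airspeed(19.5): V ← 19.5 m/s
final state: V = 19.5 m/s, rpm = 2355 → n = rpm/60 = 39.250000 rev/s
J = V / (n·D) = 19.5 / (39.250000 × 2.512) = 0.197777
regime bands: climb J<0.6515 | cruise [0.6515, 1.3029) | windmill J≥1.3029
J = 0.1978 → climb

J = 0.1978, regime = climb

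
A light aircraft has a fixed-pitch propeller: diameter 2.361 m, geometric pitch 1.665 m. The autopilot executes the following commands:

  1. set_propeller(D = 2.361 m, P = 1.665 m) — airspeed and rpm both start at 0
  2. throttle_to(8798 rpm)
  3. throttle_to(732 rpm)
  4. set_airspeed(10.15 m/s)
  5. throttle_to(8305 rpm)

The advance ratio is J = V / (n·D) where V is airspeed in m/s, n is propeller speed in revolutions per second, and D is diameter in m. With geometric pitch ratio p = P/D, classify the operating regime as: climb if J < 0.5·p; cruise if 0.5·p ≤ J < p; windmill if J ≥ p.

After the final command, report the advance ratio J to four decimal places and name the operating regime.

set_propeller: D = 2.361 m, P = 1.665 m (p = P/D = 0.705210); state ← (V=0, rpm=0)
throttle_to(8798): rpm ← 8798
throttle_to(732): rpm ← 732
set_airspeed(10.15): V ← 10.15 m/s
throttle_to(8305): rpm ← 8305
final state: V = 10.15 m/s, rpm = 8305 → n = rpm/60 = 138.416667 rev/s
J = V / (n·D) = 10.15 / (138.416667 × 2.361) = 0.031059
regime bands: climb J<0.3526 | cruise [0.3526, 0.7052) | windmill J≥0.7052
J = 0.0311 → climb

J = 0.0311, regime = climb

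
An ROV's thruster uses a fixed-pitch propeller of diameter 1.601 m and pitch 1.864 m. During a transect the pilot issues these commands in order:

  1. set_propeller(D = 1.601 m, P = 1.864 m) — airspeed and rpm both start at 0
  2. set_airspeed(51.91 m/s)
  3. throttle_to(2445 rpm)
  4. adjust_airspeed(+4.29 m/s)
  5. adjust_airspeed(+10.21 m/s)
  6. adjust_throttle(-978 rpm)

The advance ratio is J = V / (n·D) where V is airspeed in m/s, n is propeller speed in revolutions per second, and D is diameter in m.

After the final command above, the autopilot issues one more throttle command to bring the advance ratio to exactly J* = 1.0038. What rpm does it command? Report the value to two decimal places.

rpm = 2479.40

set_propeller: D = 1.601 m, P = 1.864 m (p = P/D = 1.164272); state ← (V=0, rpm=0)
set_airspeed(51.91): V ← 51.91 m/s
throttle_to(2445): rpm ← 2445
adjust_airspeed(+4.29): V ← 51.91 +4.29 = 56.2 m/s
adjust_airspeed(+10.21): V ← 56.2 +10.21 = 66.41 m/s
adjust_throttle(-978): rpm ← 2445 -978 = 1467
final state: V = 66.41 m/s, rpm = 1467 → n = rpm/60 = 24.450000 rev/s
target J* = 1.0038; solve J* = V/(n·D) for n: n = V/(J*·D) = 66.41/(1.0038 × 1.601) = 41.323296 rev/s
rpm = 60·n = 2479.397776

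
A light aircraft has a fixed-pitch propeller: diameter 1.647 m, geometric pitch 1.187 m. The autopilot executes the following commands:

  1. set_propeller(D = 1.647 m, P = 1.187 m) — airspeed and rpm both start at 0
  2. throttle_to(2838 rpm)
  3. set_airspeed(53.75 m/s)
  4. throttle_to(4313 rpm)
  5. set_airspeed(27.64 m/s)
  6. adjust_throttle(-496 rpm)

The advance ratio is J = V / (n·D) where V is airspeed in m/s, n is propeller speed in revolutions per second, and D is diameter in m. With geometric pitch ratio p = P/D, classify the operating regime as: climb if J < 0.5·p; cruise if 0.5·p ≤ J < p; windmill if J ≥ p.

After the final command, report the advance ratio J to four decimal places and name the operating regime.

set_propeller: D = 1.647 m, P = 1.187 m (p = P/D = 0.720704); state ← (V=0, rpm=0)
throttle_to(2838): rpm ← 2838
set_airspeed(53.75): V ← 53.75 m/s
throttle_to(4313): rpm ← 4313
set_airspeed(27.64): V ← 27.64 m/s
adjust_throttle(-496): rpm ← 4313 -496 = 3817
final state: V = 27.64 m/s, rpm = 3817 → n = rpm/60 = 63.616667 rev/s
J = V / (n·D) = 27.64 / (63.616667 × 1.647) = 0.263799
regime bands: climb J<0.3604 | cruise [0.3604, 0.7207) | windmill J≥0.7207
J = 0.2638 → climb

J = 0.2638, regime = climb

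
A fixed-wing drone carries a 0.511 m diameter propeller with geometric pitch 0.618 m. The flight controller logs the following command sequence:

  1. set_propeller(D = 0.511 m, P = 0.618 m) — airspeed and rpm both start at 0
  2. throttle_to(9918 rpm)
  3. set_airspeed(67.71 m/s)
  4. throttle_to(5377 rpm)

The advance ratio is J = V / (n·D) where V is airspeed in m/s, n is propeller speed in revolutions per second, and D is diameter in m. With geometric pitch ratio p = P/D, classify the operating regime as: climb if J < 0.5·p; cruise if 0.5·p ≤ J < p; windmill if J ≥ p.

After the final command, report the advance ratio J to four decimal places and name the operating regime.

J = 1.4786, regime = windmill

set_propeller: D = 0.511 m, P = 0.618 m (p = P/D = 1.209393); state ← (V=0, rpm=0)
throttle_to(9918): rpm ← 9918
set_airspeed(67.71): V ← 67.71 m/s
throttle_to(5377): rpm ← 5377
final state: V = 67.71 m/s, rpm = 5377 → n = rpm/60 = 89.616667 rev/s
J = V / (n·D) = 67.71 / (89.616667 × 0.511) = 1.478574
regime bands: climb J<0.6047 | cruise [0.6047, 1.2094) | windmill J≥1.2094
J = 1.4786 → windmill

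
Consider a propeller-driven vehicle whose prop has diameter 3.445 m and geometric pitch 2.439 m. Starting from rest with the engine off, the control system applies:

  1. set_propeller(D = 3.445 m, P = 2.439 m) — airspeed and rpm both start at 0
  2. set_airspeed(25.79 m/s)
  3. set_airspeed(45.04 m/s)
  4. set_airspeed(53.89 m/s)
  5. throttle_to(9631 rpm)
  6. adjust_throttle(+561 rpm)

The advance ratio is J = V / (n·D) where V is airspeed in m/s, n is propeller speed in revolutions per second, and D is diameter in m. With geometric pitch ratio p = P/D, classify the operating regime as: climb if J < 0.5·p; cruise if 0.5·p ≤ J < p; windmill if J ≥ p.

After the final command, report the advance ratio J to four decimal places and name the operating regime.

set_propeller: D = 3.445 m, P = 2.439 m (p = P/D = 0.707983); state ← (V=0, rpm=0)
set_airspeed(25.79): V ← 25.79 m/s
set_airspeed(45.04): V ← 45.04 m/s
set_airspeed(53.89): V ← 53.89 m/s
throttle_to(9631): rpm ← 9631
adjust_throttle(+561): rpm ← 9631 +561 = 10192
final state: V = 53.89 m/s, rpm = 10192 → n = rpm/60 = 169.866667 rev/s
J = V / (n·D) = 53.89 / (169.866667 × 3.445) = 0.092090
regime bands: climb J<0.3540 | cruise [0.3540, 0.7080) | windmill J≥0.7080
J = 0.0921 → climb

J = 0.0921, regime = climb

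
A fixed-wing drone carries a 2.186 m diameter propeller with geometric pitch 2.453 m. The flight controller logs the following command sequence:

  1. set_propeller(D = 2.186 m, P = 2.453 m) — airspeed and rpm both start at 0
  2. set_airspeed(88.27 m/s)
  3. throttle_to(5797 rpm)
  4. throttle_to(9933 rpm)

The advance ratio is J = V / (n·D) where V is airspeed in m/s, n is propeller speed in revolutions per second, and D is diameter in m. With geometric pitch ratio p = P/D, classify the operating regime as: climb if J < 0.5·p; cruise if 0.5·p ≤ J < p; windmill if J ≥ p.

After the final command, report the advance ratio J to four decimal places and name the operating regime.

J = 0.2439, regime = climb

set_propeller: D = 2.186 m, P = 2.453 m (p = P/D = 1.122141); state ← (V=0, rpm=0)
set_airspeed(88.27): V ← 88.27 m/s
throttle_to(5797): rpm ← 5797
throttle_to(9933): rpm ← 9933
final state: V = 88.27 m/s, rpm = 9933 → n = rpm/60 = 165.550000 rev/s
J = V / (n·D) = 88.27 / (165.550000 × 2.186) = 0.243912
regime bands: climb J<0.5611 | cruise [0.5611, 1.1221) | windmill J≥1.1221
J = 0.2439 → climb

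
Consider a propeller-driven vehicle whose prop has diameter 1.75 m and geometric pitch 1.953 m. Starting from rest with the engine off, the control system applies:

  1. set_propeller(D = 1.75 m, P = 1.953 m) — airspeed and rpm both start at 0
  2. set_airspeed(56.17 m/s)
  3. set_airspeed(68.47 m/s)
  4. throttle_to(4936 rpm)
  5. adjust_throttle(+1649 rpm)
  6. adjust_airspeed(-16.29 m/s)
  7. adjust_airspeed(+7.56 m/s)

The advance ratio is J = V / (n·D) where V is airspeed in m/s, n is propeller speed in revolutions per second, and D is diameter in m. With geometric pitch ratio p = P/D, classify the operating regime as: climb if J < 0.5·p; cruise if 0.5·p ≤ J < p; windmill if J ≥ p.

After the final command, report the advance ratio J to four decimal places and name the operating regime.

J = 0.3110, regime = climb

set_propeller: D = 1.75 m, P = 1.953 m (p = P/D = 1.116000); state ← (V=0, rpm=0)
set_airspeed(56.17): V ← 56.17 m/s
set_airspeed(68.47): V ← 68.47 m/s
throttle_to(4936): rpm ← 4936
adjust_throttle(+1649): rpm ← 4936 +1649 = 6585
adjust_airspeed(-16.29): V ← 68.47 -16.29 = 52.18 m/s
adjust_airspeed(+7.56): V ← 52.18 +7.56 = 59.74 m/s
final state: V = 59.74 m/s, rpm = 6585 → n = rpm/60 = 109.750000 rev/s
J = V / (n·D) = 59.74 / (109.750000 × 1.75) = 0.311045
regime bands: climb J<0.5580 | cruise [0.5580, 1.1160) | windmill J≥1.1160
J = 0.3110 → climb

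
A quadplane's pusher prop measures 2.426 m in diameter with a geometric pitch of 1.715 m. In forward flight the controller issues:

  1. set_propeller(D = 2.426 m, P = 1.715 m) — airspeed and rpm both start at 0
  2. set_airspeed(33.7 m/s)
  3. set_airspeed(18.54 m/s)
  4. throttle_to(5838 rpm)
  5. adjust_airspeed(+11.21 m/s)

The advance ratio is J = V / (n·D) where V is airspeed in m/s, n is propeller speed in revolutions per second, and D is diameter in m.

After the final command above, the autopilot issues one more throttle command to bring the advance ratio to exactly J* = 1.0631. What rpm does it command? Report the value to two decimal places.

set_propeller: D = 2.426 m, P = 1.715 m (p = P/D = 0.706925); state ← (V=0, rpm=0)
set_airspeed(33.7): V ← 33.7 m/s
set_airspeed(18.54): V ← 18.54 m/s
throttle_to(5838): rpm ← 5838
adjust_airspeed(+11.21): V ← 18.54 +11.21 = 29.75 m/s
final state: V = 29.75 m/s, rpm = 5838 → n = rpm/60 = 97.300000 rev/s
target J* = 1.0631; solve J* = V/(n·D) for n: n = V/(J*·D) = 29.75/(1.0631 × 2.426) = 11.535118 rev/s
rpm = 60·n = 692.107102

rpm = 692.11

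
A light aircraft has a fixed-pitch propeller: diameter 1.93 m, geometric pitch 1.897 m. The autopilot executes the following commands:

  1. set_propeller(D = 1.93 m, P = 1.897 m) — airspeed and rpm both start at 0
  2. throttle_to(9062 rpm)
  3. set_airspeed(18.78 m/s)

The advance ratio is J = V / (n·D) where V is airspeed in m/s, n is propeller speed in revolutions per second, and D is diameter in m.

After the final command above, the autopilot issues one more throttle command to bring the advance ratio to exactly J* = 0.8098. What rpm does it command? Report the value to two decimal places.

set_propeller: D = 1.93 m, P = 1.897 m (p = P/D = 0.982902); state ← (V=0, rpm=0)
throttle_to(9062): rpm ← 9062
set_airspeed(18.78): V ← 18.78 m/s
final state: V = 18.78 m/s, rpm = 9062 → n = rpm/60 = 151.033333 rev/s
target J* = 0.8098; solve J* = V/(n·D) for n: n = V/(J*·D) = 18.78/(0.8098 × 1.93) = 12.016016 rev/s
rpm = 60·n = 720.960974

rpm = 720.96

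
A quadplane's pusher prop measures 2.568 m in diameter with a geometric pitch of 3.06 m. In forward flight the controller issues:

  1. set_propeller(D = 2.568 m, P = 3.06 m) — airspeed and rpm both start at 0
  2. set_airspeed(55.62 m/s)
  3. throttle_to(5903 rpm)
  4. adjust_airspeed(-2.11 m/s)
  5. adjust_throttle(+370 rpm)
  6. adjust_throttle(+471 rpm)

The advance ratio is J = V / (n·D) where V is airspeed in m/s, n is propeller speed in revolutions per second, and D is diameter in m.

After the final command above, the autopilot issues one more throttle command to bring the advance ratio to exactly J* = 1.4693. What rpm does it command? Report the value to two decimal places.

rpm = 850.90

set_propeller: D = 2.568 m, P = 3.06 m (p = P/D = 1.191589); state ← (V=0, rpm=0)
set_airspeed(55.62): V ← 55.62 m/s
throttle_to(5903): rpm ← 5903
adjust_airspeed(-2.11): V ← 55.62 -2.11 = 53.51 m/s
adjust_throttle(+370): rpm ← 5903 +370 = 6273
adjust_throttle(+471): rpm ← 6273 +471 = 6744
final state: V = 53.51 m/s, rpm = 6744 → n = rpm/60 = 112.400000 rev/s
target J* = 1.4693; solve J* = V/(n·D) for n: n = V/(J*·D) = 53.51/(1.4693 × 2.568) = 14.181738 rev/s
rpm = 60·n = 850.904271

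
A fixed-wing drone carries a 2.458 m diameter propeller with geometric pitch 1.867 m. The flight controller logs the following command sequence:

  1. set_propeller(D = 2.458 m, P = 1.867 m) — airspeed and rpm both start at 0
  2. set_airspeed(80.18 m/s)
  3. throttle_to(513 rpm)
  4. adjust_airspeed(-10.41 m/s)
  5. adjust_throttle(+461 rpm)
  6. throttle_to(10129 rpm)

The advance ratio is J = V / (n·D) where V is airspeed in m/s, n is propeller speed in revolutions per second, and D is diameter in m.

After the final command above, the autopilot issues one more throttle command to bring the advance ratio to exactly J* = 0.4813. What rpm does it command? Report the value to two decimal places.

rpm = 3538.52

set_propeller: D = 2.458 m, P = 1.867 m (p = P/D = 0.759561); state ← (V=0, rpm=0)
set_airspeed(80.18): V ← 80.18 m/s
throttle_to(513): rpm ← 513
adjust_airspeed(-10.41): V ← 80.18 -10.41 = 69.77 m/s
adjust_throttle(+461): rpm ← 513 +461 = 974
throttle_to(10129): rpm ← 10129
final state: V = 69.77 m/s, rpm = 10129 → n = rpm/60 = 168.816667 rev/s
target J* = 0.4813; solve J* = V/(n·D) for n: n = V/(J*·D) = 69.77/(0.4813 × 2.458) = 58.975412 rev/s
rpm = 60·n = 3538.524714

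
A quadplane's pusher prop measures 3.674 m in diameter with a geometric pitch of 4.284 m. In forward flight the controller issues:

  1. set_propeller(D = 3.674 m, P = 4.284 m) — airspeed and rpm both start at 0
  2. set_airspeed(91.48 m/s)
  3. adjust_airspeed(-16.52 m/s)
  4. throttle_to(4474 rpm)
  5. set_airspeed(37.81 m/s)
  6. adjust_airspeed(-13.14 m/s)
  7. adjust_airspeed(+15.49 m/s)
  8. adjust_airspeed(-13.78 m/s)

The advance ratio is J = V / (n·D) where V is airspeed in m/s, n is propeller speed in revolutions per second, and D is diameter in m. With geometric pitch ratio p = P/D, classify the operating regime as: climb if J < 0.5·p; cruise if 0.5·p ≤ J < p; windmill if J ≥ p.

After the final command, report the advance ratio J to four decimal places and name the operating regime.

J = 0.0963, regime = climb

set_propeller: D = 3.674 m, P = 4.284 m (p = P/D = 1.166032); state ← (V=0, rpm=0)
set_airspeed(91.48): V ← 91.48 m/s
adjust_airspeed(-16.52): V ← 91.48 -16.52 = 74.96 m/s
throttle_to(4474): rpm ← 4474
set_airspeed(37.81): V ← 37.81 m/s
adjust_airspeed(-13.14): V ← 37.81 -13.14 = 24.67 m/s
adjust_airspeed(+15.49): V ← 24.67 +15.49 = 40.16 m/s
adjust_airspeed(-13.78): V ← 40.16 -13.78 = 26.38 m/s
final state: V = 26.38 m/s, rpm = 4474 → n = rpm/60 = 74.566667 rev/s
J = V / (n·D) = 26.38 / (74.566667 × 3.674) = 0.096292
regime bands: climb J<0.5830 | cruise [0.5830, 1.1660) | windmill J≥1.1660
J = 0.0963 → climb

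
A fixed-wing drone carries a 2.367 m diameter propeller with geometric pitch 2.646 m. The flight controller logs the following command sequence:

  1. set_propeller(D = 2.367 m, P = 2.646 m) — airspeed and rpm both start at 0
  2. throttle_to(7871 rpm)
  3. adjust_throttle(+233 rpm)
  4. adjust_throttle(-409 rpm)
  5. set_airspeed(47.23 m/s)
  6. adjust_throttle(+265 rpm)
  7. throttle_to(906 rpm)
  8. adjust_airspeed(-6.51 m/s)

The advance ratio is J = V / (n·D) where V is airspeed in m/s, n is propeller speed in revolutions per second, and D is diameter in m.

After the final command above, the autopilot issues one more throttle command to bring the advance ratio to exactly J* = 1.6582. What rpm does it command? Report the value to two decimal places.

rpm = 622.48

set_propeller: D = 2.367 m, P = 2.646 m (p = P/D = 1.117871); state ← (V=0, rpm=0)
throttle_to(7871): rpm ← 7871
adjust_throttle(+233): rpm ← 7871 +233 = 8104
adjust_throttle(-409): rpm ← 8104 -409 = 7695
set_airspeed(47.23): V ← 47.23 m/s
adjust_throttle(+265): rpm ← 7695 +265 = 7960
throttle_to(906): rpm ← 906
adjust_airspeed(-6.51): V ← 47.23 -6.51 = 40.72 m/s
final state: V = 40.72 m/s, rpm = 906 → n = rpm/60 = 15.100000 rev/s
target J* = 1.6582; solve J* = V/(n·D) for n: n = V/(J*·D) = 40.72/(1.6582 × 2.367) = 10.374630 rev/s
rpm = 60·n = 622.477776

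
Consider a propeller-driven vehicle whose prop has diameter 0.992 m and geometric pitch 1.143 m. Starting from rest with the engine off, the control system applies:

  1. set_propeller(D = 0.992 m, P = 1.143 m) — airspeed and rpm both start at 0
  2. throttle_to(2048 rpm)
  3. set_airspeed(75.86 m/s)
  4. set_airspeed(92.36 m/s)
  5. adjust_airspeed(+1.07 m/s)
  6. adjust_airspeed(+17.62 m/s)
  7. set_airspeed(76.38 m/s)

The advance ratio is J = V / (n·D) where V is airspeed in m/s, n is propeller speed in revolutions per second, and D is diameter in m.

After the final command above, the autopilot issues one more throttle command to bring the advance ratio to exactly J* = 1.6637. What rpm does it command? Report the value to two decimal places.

rpm = 2776.80

set_propeller: D = 0.992 m, P = 1.143 m (p = P/D = 1.152218); state ← (V=0, rpm=0)
throttle_to(2048): rpm ← 2048
set_airspeed(75.86): V ← 75.86 m/s
set_airspeed(92.36): V ← 92.36 m/s
adjust_airspeed(+1.07): V ← 92.36 +1.07 = 93.43 m/s
adjust_airspeed(+17.62): V ← 93.43 +17.62 = 111.05 m/s
set_airspeed(76.38): V ← 76.38 m/s
final state: V = 76.38 m/s, rpm = 2048 → n = rpm/60 = 34.133333 rev/s
target J* = 1.6637; solve J* = V/(n·D) for n: n = V/(J*·D) = 76.38/(1.6637 × 0.992) = 46.279959 rev/s
rpm = 60·n = 2776.797538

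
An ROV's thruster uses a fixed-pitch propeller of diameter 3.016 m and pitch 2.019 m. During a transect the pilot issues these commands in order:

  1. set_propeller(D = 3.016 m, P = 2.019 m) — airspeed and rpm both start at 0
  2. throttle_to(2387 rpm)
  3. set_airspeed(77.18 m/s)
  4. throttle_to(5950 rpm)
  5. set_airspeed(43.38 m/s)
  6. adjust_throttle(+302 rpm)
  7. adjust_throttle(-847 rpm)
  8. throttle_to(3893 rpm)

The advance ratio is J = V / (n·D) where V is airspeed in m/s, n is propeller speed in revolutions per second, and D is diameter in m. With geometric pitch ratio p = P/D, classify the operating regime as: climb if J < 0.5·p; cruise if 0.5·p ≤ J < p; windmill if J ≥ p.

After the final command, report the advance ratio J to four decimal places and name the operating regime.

J = 0.2217, regime = climb

set_propeller: D = 3.016 m, P = 2.019 m (p = P/D = 0.669430); state ← (V=0, rpm=0)
throttle_to(2387): rpm ← 2387
set_airspeed(77.18): V ← 77.18 m/s
throttle_to(5950): rpm ← 5950
set_airspeed(43.38): V ← 43.38 m/s
adjust_throttle(+302): rpm ← 5950 +302 = 6252
adjust_throttle(-847): rpm ← 6252 -847 = 5405
throttle_to(3893): rpm ← 3893
final state: V = 43.38 m/s, rpm = 3893 → n = rpm/60 = 64.883333 rev/s
J = V / (n·D) = 43.38 / (64.883333 × 3.016) = 0.221679
regime bands: climb J<0.3347 | cruise [0.3347, 0.6694) | windmill J≥0.6694
J = 0.2217 → climb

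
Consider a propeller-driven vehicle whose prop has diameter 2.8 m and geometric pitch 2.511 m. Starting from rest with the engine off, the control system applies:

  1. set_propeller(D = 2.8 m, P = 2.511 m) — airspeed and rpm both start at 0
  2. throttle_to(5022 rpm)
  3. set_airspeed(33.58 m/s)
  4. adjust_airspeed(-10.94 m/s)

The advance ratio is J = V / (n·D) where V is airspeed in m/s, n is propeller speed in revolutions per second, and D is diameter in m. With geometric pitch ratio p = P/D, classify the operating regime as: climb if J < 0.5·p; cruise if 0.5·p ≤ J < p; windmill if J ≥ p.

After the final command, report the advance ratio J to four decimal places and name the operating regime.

J = 0.0966, regime = climb

set_propeller: D = 2.8 m, P = 2.511 m (p = P/D = 0.896786); state ← (V=0, rpm=0)
throttle_to(5022): rpm ← 5022
set_airspeed(33.58): V ← 33.58 m/s
adjust_airspeed(-10.94): V ← 33.58 -10.94 = 22.64 m/s
final state: V = 22.64 m/s, rpm = 5022 → n = rpm/60 = 83.700000 rev/s
J = V / (n·D) = 22.64 / (83.700000 × 2.8) = 0.096604
regime bands: climb J<0.4484 | cruise [0.4484, 0.8968) | windmill J≥0.8968
J = 0.0966 → climb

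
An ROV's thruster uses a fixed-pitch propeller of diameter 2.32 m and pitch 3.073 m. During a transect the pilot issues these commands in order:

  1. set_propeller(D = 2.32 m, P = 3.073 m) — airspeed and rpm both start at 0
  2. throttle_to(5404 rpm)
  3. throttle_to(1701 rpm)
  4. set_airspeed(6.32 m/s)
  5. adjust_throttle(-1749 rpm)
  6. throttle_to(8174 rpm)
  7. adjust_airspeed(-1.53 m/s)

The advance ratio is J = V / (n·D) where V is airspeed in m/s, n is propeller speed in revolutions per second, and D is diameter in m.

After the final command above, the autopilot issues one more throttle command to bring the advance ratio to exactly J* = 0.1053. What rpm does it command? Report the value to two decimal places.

rpm = 1176.44

set_propeller: D = 2.32 m, P = 3.073 m (p = P/D = 1.324569); state ← (V=0, rpm=0)
throttle_to(5404): rpm ← 5404
throttle_to(1701): rpm ← 1701
set_airspeed(6.32): V ← 6.32 m/s
adjust_throttle(-1749): rpm ← 1701 -1749 = -48
throttle_to(8174): rpm ← 8174
adjust_airspeed(-1.53): V ← 6.32 -1.53 = 4.79 m/s
final state: V = 4.79 m/s, rpm = 8174 → n = rpm/60 = 136.233333 rev/s
target J* = 0.1053; solve J* = V/(n·D) for n: n = V/(J*·D) = 4.79/(0.1053 × 2.32) = 19.607362 rev/s
rpm = 60·n = 1176.441694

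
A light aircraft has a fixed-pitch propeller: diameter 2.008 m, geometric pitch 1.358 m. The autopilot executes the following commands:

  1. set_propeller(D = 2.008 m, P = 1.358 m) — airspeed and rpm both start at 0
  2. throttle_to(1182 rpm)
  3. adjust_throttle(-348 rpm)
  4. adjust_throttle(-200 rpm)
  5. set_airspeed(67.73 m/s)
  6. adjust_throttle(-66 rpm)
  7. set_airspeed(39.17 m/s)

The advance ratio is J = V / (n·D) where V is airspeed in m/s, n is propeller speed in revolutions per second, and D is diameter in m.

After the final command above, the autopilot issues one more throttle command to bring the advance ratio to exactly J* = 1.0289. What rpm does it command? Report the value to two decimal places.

rpm = 1137.54

set_propeller: D = 2.008 m, P = 1.358 m (p = P/D = 0.676295); state ← (V=0, rpm=0)
throttle_to(1182): rpm ← 1182
adjust_throttle(-348): rpm ← 1182 -348 = 834
adjust_throttle(-200): rpm ← 834 -200 = 634
set_airspeed(67.73): V ← 67.73 m/s
adjust_throttle(-66): rpm ← 634 -66 = 568
set_airspeed(39.17): V ← 39.17 m/s
final state: V = 39.17 m/s, rpm = 568 → n = rpm/60 = 9.466667 rev/s
target J* = 1.0289; solve J* = V/(n·D) for n: n = V/(J*·D) = 39.17/(1.0289 × 2.008) = 18.959055 rev/s
rpm = 60·n = 1137.543325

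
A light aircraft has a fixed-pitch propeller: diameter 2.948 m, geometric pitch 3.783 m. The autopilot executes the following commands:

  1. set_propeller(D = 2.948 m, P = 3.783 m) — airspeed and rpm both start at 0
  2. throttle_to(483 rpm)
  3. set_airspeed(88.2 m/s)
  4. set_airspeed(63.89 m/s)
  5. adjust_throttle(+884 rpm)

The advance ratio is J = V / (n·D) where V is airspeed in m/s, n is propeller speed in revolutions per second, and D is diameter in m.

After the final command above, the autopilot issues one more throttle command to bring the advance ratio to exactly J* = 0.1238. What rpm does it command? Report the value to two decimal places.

set_propeller: D = 2.948 m, P = 3.783 m (p = P/D = 1.283243); state ← (V=0, rpm=0)
throttle_to(483): rpm ← 483
set_airspeed(88.2): V ← 88.2 m/s
set_airspeed(63.89): V ← 63.89 m/s
adjust_throttle(+884): rpm ← 483 +884 = 1367
final state: V = 63.89 m/s, rpm = 1367 → n = rpm/60 = 22.783333 rev/s
target J* = 0.1238; solve J* = V/(n·D) for n: n = V/(J*·D) = 63.89/(0.1238 × 2.948) = 175.059129 rev/s
rpm = 60·n = 10503.547763

rpm = 10503.55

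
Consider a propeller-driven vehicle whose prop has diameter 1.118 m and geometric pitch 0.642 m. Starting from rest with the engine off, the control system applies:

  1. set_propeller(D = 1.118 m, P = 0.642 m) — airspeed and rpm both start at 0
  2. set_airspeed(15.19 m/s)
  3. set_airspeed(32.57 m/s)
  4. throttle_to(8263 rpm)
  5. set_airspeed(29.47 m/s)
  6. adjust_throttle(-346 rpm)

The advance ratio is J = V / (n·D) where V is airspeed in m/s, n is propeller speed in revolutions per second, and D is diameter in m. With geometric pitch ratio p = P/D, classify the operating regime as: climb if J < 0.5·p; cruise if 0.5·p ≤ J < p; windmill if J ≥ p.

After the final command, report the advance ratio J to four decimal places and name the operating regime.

J = 0.1998, regime = climb

set_propeller: D = 1.118 m, P = 0.642 m (p = P/D = 0.574240); state ← (V=0, rpm=0)
set_airspeed(15.19): V ← 15.19 m/s
set_airspeed(32.57): V ← 32.57 m/s
throttle_to(8263): rpm ← 8263
set_airspeed(29.47): V ← 29.47 m/s
adjust_throttle(-346): rpm ← 8263 -346 = 7917
final state: V = 29.47 m/s, rpm = 7917 → n = rpm/60 = 131.950000 rev/s
J = V / (n·D) = 29.47 / (131.950000 × 1.118) = 0.199769
regime bands: climb J<0.2871 | cruise [0.2871, 0.5742) | windmill J≥0.5742
J = 0.1998 → climb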